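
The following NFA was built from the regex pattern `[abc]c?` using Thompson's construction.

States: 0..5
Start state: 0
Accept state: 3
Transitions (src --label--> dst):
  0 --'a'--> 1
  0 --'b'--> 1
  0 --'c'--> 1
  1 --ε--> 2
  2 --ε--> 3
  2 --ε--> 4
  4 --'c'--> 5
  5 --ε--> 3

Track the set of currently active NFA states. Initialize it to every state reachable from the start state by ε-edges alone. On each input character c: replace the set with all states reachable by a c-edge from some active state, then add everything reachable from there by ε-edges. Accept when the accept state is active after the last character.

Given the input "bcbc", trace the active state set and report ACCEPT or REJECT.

S₀ = ε-closure({0}) = {0}
'b' @ 1: {1,2,3,4}  (accept∈set)
'c' @ 2: {3,5}  (accept∈set)
'b' @ 3: {}  — state set empty
rest 'c' ignored (set empty)
end set {} — state 3 not in

Answer: REJECT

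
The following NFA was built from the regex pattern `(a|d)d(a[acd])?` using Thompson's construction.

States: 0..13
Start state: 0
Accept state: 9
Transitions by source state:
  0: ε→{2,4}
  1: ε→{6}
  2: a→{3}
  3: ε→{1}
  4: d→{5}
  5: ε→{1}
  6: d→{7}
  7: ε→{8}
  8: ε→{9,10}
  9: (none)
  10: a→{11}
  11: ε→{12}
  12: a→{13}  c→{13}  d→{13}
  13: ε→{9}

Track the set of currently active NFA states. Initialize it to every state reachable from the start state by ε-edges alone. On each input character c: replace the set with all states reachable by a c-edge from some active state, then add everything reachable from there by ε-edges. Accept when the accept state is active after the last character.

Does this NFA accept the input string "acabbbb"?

S₀ = ε-closure({0}) = {0,2,4}
'a' @ 1: {1,3,6}
'c' @ 2: {}  — no active states
rest 'abbbb' ignored (set empty)
end set {} — state 9 not in

Answer: REJECT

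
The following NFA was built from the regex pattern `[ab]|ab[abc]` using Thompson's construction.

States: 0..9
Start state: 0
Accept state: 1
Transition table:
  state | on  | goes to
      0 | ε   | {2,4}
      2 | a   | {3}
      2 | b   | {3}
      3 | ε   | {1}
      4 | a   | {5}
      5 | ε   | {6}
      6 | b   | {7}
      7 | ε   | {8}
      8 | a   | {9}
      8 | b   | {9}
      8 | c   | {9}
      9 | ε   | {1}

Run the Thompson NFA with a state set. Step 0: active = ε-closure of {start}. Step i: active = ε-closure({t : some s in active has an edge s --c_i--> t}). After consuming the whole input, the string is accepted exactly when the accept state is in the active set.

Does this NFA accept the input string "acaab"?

Answer: REJECT

Steps:
initial (ε-close {0}): {0,2,4}
'a' @ 1: {1,3,5,6}  ✓accept
'c' @ 2: {}  — dead — no transitions
rest 'aab' ignored (set empty)
after full input: {}  (accept=1 not in)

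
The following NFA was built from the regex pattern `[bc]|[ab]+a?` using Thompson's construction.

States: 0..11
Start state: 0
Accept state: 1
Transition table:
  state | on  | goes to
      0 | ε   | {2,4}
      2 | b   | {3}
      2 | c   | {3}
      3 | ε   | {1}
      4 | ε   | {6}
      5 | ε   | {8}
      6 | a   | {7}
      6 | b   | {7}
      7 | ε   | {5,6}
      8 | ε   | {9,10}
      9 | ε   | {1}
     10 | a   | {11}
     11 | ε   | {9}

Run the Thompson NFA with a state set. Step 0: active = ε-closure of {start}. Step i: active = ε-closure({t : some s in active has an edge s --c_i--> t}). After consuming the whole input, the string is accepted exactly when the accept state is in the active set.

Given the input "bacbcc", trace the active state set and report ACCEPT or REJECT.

Answer: REJECT

Derivation:
start: ε-closure({0}) = {0,2,4,6}
'b' @ 1: {1,3,5,6,7,8,9,10}  [accepting]
'a' @ 2: {1,5,6,7,8,9,10,11}  [accepting]
'c' @ 3: {}  — dead — no transitions
rest 'bcc' ignored (set empty)
final: {}; accept 1 not in set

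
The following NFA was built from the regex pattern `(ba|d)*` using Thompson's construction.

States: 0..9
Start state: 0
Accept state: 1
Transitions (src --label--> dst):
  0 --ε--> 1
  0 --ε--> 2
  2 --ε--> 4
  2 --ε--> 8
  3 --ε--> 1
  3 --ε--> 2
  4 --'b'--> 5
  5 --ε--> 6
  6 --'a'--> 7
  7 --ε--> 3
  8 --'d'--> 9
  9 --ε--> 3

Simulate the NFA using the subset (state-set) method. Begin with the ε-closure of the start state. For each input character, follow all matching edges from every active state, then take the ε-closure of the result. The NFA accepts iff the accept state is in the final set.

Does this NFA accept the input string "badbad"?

Answer: ACCEPT

Derivation:
start: ε-closure({0}) = {0,1,2,4,8}
'b' @ 1: {5,6}
'a' @ 2: {1,2,3,4,7,8}  (accept∈set)
'd' @ 3: {1,2,3,4,8,9}  (accept∈set)
'b' @ 4: {5,6}
'a' @ 5: {1,2,3,4,7,8}  (accept∈set)
'd' @ 6: {1,2,3,4,8,9}  (accept∈set)
final: {1,2,3,4,8,9}; accept 1 in set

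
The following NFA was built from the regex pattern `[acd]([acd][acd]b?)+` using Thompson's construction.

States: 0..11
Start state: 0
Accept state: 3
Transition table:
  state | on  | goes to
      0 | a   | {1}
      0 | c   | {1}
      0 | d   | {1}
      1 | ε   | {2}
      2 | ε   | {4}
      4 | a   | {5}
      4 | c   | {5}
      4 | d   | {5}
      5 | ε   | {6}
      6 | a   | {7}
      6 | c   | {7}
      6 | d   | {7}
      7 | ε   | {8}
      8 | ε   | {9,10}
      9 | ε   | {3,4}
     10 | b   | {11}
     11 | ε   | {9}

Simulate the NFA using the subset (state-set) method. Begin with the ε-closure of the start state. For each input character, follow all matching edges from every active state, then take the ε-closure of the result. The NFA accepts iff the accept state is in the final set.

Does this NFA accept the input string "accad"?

Answer: ACCEPT

Trace:
start: ε-closure({0}) = {0}
'a' @ 1: {1,2,4}
'c' @ 2: {5,6}
'c' @ 3: {3,4,7,8,9,10}  [accepting]
'a' @ 4: {5,6}
'd' @ 5: {3,4,7,8,9,10}  [accepting]
final: {3,4,7,8,9,10}; accept 3 in set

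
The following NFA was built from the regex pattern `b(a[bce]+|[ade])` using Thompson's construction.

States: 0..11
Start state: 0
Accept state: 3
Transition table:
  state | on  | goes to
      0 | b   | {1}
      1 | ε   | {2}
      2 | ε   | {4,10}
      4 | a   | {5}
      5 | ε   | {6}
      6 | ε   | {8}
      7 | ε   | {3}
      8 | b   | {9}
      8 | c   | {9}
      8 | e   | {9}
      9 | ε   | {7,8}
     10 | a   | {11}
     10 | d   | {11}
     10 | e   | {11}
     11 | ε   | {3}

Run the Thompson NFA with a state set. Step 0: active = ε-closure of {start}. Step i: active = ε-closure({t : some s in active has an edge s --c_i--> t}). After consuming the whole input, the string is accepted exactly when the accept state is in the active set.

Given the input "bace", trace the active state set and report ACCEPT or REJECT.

initial (ε-close {0}): {0}
'b' @ 1: {1,2,4,10}
'a' @ 2: {3,5,6,8,11}  [accepting]
'c' @ 3: {3,7,8,9}  [accepting]
'e' @ 4: {3,7,8,9}  [accepting]
after full input: {3,7,8,9}  (accept=3 in)

Answer: ACCEPT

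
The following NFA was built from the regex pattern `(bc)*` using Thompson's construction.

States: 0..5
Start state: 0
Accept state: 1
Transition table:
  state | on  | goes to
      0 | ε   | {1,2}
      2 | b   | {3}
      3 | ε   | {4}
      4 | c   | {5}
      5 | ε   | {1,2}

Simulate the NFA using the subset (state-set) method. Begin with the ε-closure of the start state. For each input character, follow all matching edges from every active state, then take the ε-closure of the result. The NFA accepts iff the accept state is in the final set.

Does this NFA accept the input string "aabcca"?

S₀ = ε-closure({0}) = {0,1,2}
'a' @ 1: {}  — dead — no transitions
rest 'abcca' ignored (set empty)
end set {} — state 1 not in

Answer: REJECT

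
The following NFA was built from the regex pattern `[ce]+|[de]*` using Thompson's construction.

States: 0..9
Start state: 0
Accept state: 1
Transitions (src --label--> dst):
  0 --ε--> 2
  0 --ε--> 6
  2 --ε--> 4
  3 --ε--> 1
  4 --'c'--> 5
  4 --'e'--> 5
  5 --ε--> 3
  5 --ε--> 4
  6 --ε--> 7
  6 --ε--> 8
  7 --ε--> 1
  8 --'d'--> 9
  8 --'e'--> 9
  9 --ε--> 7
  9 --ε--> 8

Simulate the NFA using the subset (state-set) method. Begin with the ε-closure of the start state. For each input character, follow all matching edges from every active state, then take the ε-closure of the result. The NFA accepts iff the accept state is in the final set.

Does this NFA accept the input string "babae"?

Answer: REJECT

Steps:
start: ε-closure({0}) = {0,1,2,4,6,7,8}
'b' @ 1: {}  — state set empty
rest 'abae' ignored (set empty)
final: {}; accept 1 not in set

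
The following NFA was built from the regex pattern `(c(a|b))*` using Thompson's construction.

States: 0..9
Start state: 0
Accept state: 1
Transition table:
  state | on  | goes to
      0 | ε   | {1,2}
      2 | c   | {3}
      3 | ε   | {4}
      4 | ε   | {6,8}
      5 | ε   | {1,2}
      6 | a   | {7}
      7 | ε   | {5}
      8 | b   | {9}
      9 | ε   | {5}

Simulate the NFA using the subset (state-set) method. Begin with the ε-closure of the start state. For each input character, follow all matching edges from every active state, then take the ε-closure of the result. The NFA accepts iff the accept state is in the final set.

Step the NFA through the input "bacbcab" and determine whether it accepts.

Answer: REJECT

Steps:
S₀ = ε-closure({0}) = {0,1,2}
'b' @ 1: {}  — dead — no transitions
rest 'acbcab' ignored (set empty)
final: {}; accept 1 not in set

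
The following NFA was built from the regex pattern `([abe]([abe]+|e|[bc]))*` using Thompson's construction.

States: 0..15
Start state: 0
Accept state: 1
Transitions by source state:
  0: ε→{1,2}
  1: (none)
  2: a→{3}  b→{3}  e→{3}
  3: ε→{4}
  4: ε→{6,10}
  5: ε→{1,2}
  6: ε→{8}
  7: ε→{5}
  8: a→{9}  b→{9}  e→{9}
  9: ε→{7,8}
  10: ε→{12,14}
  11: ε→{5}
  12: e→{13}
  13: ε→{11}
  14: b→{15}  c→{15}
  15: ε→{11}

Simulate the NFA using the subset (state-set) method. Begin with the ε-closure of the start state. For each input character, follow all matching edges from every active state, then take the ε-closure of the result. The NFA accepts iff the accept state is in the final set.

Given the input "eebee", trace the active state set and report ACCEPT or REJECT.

Answer: ACCEPT

Trace:
initial (ε-close {0}): {0,1,2}
'e' @ 1: {3,4,6,8,10,12,14}
'e' @ 2: {1,2,5,7,8,9,11,13}  ✓accept
'b' @ 3: {1,2,3,4,5,6,7,8,9,10,12,14}  ✓accept
'e' @ 4: {1,2,3,4,5,6,7,8,9,10,11,12,13,14}  ✓accept
'e' @ 5: {1,2,3,4,5,6,7,8,9,10,11,12,13,14}  ✓accept
final: {1,2,3,4,5,6,7,8,9,10,11,12,13,14}; accept 1 in set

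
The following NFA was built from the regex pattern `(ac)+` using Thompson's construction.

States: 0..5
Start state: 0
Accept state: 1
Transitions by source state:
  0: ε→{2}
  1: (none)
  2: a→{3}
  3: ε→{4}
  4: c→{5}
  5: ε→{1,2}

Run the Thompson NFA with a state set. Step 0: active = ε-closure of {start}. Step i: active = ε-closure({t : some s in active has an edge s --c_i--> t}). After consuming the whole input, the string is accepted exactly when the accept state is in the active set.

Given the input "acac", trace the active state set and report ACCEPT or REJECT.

Answer: ACCEPT

Steps:
initial (ε-close {0}): {0,2}
'a' @ 1: {3,4}
'c' @ 2: {1,2,5}  [accepting]
'a' @ 3: {3,4}
'c' @ 4: {1,2,5}  [accepting]
final: {1,2,5}; accept 1 in set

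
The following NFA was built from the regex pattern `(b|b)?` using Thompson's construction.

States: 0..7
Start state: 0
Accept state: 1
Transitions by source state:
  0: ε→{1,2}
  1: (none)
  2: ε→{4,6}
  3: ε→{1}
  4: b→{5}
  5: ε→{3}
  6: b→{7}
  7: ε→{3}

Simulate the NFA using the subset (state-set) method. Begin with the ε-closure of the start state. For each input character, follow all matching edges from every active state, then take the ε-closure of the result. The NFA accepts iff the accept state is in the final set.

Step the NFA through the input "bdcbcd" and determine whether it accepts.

start: ε-closure({0}) = {0,1,2,4,6}
'b' @ 1: {1,3,5,7}  (accept∈set)
'd' @ 2: {}  — dead — no transitions
rest 'cbcd' ignored (set empty)
final: {}; accept 1 not in set

Answer: REJECT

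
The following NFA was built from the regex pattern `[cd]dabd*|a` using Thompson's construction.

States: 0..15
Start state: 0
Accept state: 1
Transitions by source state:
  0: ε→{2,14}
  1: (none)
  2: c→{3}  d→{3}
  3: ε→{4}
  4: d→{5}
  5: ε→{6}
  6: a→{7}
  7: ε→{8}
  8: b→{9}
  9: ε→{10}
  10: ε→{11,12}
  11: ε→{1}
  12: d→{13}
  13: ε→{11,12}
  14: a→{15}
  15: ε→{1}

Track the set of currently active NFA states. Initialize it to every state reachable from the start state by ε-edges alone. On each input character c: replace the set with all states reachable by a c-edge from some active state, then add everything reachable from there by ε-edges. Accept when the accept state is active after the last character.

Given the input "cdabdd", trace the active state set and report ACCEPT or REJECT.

Answer: ACCEPT

Steps:
S₀ = ε-closure({0}) = {0,2,14}
'c' @ 1: {3,4}
'd' @ 2: {5,6}
'a' @ 3: {7,8}
'b' @ 4: {1,9,10,11,12}  (accept∈set)
'd' @ 5: {1,11,12,13}  (accept∈set)
'd' @ 6: {1,11,12,13}  (accept∈set)
end set {1,11,12,13} — state 1 in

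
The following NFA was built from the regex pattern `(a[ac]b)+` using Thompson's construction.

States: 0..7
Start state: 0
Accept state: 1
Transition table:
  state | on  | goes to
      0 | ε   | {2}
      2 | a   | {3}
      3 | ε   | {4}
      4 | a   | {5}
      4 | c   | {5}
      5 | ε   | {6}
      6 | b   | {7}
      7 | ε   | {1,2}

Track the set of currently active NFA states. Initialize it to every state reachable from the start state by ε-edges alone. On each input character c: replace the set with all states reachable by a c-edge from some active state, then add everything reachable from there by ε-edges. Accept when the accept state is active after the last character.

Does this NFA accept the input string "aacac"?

S₀ = ε-closure({0}) = {0,2}
'a' @ 1: {3,4}
'a' @ 2: {5,6}
'c' @ 3: {}  — dead — no transitions
rest 'ac' ignored (set empty)
final: {}; accept 1 not in set

Answer: REJECT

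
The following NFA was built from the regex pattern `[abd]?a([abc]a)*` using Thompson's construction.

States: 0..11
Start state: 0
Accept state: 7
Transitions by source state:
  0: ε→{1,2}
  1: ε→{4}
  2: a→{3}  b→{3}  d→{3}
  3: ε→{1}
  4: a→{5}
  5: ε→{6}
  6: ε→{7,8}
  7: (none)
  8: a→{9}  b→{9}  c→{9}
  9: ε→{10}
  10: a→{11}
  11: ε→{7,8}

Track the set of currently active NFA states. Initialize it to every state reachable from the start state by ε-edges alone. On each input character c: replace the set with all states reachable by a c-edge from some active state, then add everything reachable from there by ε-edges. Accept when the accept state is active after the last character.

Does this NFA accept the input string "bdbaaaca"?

Answer: REJECT

Steps:
start: ε-closure({0}) = {0,1,2,4}
'b' @ 1: {1,3,4}
'd' @ 2: {}  — no active states
rest 'baaaca' ignored (set empty)
end set {} — state 7 not in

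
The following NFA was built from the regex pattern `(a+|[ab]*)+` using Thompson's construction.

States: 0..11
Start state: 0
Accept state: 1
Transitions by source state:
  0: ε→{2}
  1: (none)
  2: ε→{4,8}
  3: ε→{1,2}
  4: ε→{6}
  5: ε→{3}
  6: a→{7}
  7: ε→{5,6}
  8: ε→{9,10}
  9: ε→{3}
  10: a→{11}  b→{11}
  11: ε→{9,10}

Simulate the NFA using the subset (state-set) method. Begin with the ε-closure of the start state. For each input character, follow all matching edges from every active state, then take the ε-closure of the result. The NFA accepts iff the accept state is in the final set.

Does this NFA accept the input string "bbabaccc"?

start: ε-closure({0}) = {0,1,2,3,4,6,8,9,10}
'b' @ 1: {1,2,3,4,6,8,9,10,11}  (accept∈set)
'b' @ 2: {1,2,3,4,6,8,9,10,11}  (accept∈set)
'a' @ 3: {1,2,3,4,5,6,7,8,9,10,11}  (accept∈set)
'b' @ 4: {1,2,3,4,6,8,9,10,11}  (accept∈set)
'a' @ 5: {1,2,3,4,5,6,7,8,9,10,11}  (accept∈set)
'c' @ 6: {}  — no active states
rest 'cc' ignored (set empty)
after full input: {}  (accept=1 not in)

Answer: REJECT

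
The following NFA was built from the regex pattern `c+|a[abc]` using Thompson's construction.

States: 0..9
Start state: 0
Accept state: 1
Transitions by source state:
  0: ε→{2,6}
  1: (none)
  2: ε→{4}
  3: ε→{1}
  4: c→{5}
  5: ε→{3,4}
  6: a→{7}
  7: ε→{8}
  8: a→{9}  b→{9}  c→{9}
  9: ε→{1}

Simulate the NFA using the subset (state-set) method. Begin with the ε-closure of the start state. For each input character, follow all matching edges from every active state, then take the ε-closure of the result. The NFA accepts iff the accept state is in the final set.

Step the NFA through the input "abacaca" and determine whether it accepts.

start: ε-closure({0}) = {0,2,4,6}
'a' @ 1: {7,8}
'b' @ 2: {1,9}  ✓accept
'a' @ 3: {}  — no active states
rest 'caca' ignored (set empty)
end set {} — state 1 not in

Answer: REJECT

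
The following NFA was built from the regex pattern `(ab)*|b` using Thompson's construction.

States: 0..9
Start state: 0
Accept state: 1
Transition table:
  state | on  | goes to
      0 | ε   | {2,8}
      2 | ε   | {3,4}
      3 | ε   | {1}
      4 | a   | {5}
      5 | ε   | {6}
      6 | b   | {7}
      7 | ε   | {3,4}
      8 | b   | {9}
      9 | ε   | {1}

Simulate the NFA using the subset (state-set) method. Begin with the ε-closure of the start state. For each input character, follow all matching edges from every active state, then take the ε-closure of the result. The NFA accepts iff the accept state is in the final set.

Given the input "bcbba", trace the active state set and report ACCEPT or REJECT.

S₀ = ε-closure({0}) = {0,1,2,3,4,8}
'b' @ 1: {1,9}  ✓accept
'c' @ 2: {}  — state set empty
rest 'bba' ignored (set empty)
final: {}; accept 1 not in set

Answer: REJECT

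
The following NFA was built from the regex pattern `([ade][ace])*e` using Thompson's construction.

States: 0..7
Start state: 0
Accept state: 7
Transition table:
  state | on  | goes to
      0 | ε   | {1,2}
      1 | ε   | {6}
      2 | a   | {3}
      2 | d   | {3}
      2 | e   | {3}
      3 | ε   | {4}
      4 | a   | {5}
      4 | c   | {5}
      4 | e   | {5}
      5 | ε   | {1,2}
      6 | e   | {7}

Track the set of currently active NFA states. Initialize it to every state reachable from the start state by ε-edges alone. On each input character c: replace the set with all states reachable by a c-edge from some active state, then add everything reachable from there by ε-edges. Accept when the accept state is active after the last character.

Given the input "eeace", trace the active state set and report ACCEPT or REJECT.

initial (ε-close {0}): {0,1,2,6}
'e' @ 1: {3,4,7}  ✓accept
'e' @ 2: {1,2,5,6}
'a' @ 3: {3,4}
'c' @ 4: {1,2,5,6}
'e' @ 5: {3,4,7}  ✓accept
final: {3,4,7}; accept 7 in set

Answer: ACCEPT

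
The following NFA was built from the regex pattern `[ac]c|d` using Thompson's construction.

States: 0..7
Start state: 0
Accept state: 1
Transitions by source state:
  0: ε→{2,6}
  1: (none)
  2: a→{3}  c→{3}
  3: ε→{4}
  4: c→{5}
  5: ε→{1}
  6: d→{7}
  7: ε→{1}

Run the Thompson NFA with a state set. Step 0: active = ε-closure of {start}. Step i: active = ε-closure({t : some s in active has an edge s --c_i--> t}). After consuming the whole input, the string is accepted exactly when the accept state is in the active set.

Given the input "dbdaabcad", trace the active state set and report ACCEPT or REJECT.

S₀ = ε-closure({0}) = {0,2,6}
'd' @ 1: {1,7}  [accepting]
'b' @ 2: {}  — no active states
rest 'daabcad' ignored (set empty)
end set {} — state 1 not in

Answer: REJECT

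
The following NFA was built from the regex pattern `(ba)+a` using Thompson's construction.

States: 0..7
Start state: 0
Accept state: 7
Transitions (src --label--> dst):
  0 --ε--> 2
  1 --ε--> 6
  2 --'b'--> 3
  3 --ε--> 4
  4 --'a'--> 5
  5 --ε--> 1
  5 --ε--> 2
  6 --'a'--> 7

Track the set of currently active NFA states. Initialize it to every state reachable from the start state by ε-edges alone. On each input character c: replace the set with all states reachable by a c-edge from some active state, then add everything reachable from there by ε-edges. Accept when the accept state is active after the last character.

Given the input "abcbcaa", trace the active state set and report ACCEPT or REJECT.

Answer: REJECT

Steps:
start: ε-closure({0}) = {0,2}
'a' @ 1: {}  — no active states
rest 'bcbcaa' ignored (set empty)
after full input: {}  (accept=7 not in)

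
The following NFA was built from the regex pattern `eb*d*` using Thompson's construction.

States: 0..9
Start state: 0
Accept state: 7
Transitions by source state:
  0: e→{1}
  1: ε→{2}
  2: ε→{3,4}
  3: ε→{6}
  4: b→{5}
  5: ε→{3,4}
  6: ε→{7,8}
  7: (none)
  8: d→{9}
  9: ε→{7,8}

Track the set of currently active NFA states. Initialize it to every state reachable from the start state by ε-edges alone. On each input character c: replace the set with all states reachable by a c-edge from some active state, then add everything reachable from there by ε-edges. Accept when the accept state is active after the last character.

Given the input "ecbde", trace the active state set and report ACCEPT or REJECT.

Answer: REJECT

Derivation:
initial (ε-close {0}): {0}
'e' @ 1: {1,2,3,4,6,7,8}  [accepting]
'c' @ 2: {}  — state set empty
rest 'bde' ignored (set empty)
end set {} — state 7 not in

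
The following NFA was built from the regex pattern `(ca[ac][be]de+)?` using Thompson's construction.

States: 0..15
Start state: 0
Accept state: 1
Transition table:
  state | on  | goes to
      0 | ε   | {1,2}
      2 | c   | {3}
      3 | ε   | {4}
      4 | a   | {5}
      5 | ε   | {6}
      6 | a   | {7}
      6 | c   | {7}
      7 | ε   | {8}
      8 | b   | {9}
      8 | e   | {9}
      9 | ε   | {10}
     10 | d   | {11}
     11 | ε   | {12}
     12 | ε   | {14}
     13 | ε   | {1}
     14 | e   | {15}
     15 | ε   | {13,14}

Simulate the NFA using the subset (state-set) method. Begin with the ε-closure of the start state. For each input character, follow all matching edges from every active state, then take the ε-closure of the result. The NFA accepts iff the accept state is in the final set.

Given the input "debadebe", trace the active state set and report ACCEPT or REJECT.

initial (ε-close {0}): {0,1,2}
'd' @ 1: {}  — no active states
rest 'ebadebe' ignored (set empty)
final: {}; accept 1 not in set

Answer: REJECT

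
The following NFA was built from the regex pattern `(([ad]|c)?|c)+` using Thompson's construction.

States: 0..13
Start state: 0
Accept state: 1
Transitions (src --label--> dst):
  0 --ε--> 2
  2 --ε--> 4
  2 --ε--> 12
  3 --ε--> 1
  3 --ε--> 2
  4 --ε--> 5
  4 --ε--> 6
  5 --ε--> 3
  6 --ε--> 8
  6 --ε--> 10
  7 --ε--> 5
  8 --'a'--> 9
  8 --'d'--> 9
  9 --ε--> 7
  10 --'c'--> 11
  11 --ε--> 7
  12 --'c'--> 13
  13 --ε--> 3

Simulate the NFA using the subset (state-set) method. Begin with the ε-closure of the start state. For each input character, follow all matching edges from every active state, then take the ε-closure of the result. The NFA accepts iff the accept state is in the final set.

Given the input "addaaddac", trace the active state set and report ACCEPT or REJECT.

S₀ = ε-closure({0}) = {0,1,2,3,4,5,6,8,10,12}
'a' @ 1: {1,2,3,4,5,6,7,8,9,10,12}  ✓accept
'd' @ 2: {1,2,3,4,5,6,7,8,9,10,12}  ✓accept
'd' @ 3: {1,2,3,4,5,6,7,8,9,10,12}  ✓accept
'a' @ 4: {1,2,3,4,5,6,7,8,9,10,12}  ✓accept
'a' @ 5: {1,2,3,4,5,6,7,8,9,10,12}  ✓accept
'd' @ 6: {1,2,3,4,5,6,7,8,9,10,12}  ✓accept
'd' @ 7: {1,2,3,4,5,6,7,8,9,10,12}  ✓accept
'a' @ 8: {1,2,3,4,5,6,7,8,9,10,12}  ✓accept
'c' @ 9: {1,2,3,4,5,6,7,8,10,11,12,13}  ✓accept
after full input: {1,2,3,4,5,6,7,8,10,11,12,13}  (accept=1 in)

Answer: ACCEPT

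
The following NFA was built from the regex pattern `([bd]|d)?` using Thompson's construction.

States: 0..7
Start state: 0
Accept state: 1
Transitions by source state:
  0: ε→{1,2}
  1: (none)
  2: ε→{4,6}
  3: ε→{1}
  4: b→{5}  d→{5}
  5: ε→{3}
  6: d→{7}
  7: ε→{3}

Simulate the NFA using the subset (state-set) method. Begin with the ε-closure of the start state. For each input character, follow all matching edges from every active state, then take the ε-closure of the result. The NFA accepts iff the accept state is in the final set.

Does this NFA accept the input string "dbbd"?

initial (ε-close {0}): {0,1,2,4,6}
'd' @ 1: {1,3,5,7}  ✓accept
'b' @ 2: {}  — no active states
rest 'bd' ignored (set empty)
end set {} — state 1 not in

Answer: REJECT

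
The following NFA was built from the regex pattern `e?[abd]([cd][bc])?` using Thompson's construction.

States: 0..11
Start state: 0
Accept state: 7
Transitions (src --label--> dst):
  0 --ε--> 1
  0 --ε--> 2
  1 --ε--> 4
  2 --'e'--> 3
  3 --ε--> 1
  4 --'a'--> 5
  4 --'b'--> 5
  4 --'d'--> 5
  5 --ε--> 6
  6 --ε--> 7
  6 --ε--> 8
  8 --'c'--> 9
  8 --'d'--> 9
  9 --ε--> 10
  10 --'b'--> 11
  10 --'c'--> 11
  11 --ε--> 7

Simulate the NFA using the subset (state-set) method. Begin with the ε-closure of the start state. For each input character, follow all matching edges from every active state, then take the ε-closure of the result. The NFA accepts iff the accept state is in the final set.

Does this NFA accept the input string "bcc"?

Answer: ACCEPT

Trace:
start: ε-closure({0}) = {0,1,2,4}
'b' @ 1: {5,6,7,8}  [accepting]
'c' @ 2: {9,10}
'c' @ 3: {7,11}  [accepting]
end set {7,11} — state 7 in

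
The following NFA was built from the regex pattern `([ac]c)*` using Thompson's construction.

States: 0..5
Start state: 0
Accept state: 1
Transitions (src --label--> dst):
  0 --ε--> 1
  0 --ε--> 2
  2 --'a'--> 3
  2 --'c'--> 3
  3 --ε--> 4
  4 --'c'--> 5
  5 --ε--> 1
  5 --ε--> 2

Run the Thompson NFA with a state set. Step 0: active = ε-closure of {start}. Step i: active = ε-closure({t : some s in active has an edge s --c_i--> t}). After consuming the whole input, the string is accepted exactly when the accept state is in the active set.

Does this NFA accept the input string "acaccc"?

start: ε-closure({0}) = {0,1,2}
'a' @ 1: {3,4}
'c' @ 2: {1,2,5}  [accepting]
'a' @ 3: {3,4}
'c' @ 4: {1,2,5}  [accepting]
'c' @ 5: {3,4}
'c' @ 6: {1,2,5}  [accepting]
end set {1,2,5} — state 1 in

Answer: ACCEPT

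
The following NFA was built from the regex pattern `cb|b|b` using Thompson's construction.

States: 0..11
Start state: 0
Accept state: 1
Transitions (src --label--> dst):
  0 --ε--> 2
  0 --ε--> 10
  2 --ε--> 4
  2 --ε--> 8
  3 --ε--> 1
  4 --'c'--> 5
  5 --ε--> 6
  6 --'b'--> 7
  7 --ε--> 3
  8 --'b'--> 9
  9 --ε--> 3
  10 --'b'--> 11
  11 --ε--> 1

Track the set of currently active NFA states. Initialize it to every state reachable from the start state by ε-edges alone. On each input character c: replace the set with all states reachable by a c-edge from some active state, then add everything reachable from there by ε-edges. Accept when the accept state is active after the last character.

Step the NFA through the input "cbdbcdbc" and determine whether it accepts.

initial (ε-close {0}): {0,2,4,8,10}
'c' @ 1: {5,6}
'b' @ 2: {1,3,7}  [accepting]
'd' @ 3: {}  — no active states
rest 'bcdbc' ignored (set empty)
final: {}; accept 1 not in set

Answer: REJECT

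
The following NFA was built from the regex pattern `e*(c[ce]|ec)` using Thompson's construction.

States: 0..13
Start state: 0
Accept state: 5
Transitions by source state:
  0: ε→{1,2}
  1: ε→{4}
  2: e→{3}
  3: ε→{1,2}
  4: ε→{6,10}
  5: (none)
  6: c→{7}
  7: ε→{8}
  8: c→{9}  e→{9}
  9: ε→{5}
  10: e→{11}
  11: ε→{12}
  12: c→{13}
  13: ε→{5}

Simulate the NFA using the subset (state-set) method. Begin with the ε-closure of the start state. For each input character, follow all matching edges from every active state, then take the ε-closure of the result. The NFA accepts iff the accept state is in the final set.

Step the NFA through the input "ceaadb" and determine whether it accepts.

initial (ε-close {0}): {0,1,2,4,6,10}
'c' @ 1: {7,8}
'e' @ 2: {5,9}  [accepting]
'a' @ 3: {}  — state set empty
rest 'adb' ignored (set empty)
final: {}; accept 5 not in set

Answer: REJECT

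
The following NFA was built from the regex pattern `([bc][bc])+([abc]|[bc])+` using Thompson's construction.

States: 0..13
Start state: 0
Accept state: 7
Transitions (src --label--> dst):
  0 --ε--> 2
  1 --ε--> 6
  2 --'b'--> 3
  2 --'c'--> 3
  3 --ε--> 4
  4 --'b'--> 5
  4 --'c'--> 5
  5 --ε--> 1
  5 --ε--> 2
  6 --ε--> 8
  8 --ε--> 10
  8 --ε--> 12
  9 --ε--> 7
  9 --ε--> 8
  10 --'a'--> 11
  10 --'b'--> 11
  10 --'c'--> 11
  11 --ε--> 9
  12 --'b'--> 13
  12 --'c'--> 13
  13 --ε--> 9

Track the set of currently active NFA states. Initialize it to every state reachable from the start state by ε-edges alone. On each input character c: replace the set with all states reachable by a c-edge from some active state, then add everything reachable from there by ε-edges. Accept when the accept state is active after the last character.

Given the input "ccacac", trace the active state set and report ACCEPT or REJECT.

initial (ε-close {0}): {0,2}
'c' @ 1: {3,4}
'c' @ 2: {1,2,5,6,8,10,12}
'a' @ 3: {7,8,9,10,11,12}  [accepting]
'c' @ 4: {7,8,9,10,11,12,13}  [accepting]
'a' @ 5: {7,8,9,10,11,12}  [accepting]
'c' @ 6: {7,8,9,10,11,12,13}  [accepting]
end set {7,8,9,10,11,12,13} — state 7 in

Answer: ACCEPT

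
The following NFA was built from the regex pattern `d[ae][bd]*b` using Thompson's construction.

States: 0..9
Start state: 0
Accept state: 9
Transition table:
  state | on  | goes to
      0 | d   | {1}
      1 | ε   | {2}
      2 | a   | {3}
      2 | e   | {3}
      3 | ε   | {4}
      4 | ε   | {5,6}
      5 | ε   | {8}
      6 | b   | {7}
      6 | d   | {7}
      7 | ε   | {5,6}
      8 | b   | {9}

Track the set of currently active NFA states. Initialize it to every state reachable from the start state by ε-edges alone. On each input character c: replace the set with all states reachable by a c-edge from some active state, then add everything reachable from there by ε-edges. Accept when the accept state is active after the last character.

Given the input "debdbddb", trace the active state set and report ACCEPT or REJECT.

Answer: ACCEPT

Trace:
initial (ε-close {0}): {0}
'd' @ 1: {1,2}
'e' @ 2: {3,4,5,6,8}
'b' @ 3: {5,6,7,8,9}  (accept∈set)
'd' @ 4: {5,6,7,8}
'b' @ 5: {5,6,7,8,9}  (accept∈set)
'd' @ 6: {5,6,7,8}
'd' @ 7: {5,6,7,8}
'b' @ 8: {5,6,7,8,9}  (accept∈set)
final: {5,6,7,8,9}; accept 9 in set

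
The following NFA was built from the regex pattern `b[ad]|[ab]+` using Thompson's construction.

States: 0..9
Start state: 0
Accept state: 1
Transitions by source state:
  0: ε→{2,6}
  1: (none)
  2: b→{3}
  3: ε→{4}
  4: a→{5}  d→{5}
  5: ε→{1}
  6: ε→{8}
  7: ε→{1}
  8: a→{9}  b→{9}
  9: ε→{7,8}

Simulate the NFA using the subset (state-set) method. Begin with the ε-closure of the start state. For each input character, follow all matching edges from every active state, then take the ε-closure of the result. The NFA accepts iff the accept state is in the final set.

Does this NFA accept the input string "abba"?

Answer: ACCEPT

Steps:
S₀ = ε-closure({0}) = {0,2,6,8}
'a' @ 1: {1,7,8,9}  (accept∈set)
'b' @ 2: {1,7,8,9}  (accept∈set)
'b' @ 3: {1,7,8,9}  (accept∈set)
'a' @ 4: {1,7,8,9}  (accept∈set)
final: {1,7,8,9}; accept 1 in set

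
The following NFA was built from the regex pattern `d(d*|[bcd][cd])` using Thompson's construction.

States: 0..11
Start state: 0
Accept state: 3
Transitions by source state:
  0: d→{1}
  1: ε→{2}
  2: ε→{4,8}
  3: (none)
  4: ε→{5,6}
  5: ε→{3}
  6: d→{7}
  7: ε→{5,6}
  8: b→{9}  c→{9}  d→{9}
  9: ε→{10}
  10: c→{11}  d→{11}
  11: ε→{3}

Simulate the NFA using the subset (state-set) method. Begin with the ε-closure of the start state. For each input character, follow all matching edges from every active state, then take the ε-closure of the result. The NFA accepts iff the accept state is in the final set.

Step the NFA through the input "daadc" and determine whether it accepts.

Answer: REJECT

Derivation:
initial (ε-close {0}): {0}
'd' @ 1: {1,2,3,4,5,6,8}  (accept∈set)
'a' @ 2: {}  — dead — no transitions
rest 'adc' ignored (set empty)
final: {}; accept 3 not in set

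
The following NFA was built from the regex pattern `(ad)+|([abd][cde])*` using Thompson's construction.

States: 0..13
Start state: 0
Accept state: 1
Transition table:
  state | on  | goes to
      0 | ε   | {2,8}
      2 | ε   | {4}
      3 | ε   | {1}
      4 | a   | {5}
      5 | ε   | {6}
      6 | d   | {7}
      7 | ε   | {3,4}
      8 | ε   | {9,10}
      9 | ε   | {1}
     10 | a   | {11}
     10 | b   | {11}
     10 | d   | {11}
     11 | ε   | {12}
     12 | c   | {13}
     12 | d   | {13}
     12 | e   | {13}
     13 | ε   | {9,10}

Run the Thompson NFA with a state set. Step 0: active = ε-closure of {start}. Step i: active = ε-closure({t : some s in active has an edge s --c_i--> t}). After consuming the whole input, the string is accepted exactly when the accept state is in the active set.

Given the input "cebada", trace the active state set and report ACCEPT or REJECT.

S₀ = ε-closure({0}) = {0,1,2,4,8,9,10}
'c' @ 1: {}  — no active states
rest 'ebada' ignored (set empty)
after full input: {}  (accept=1 not in)

Answer: REJECT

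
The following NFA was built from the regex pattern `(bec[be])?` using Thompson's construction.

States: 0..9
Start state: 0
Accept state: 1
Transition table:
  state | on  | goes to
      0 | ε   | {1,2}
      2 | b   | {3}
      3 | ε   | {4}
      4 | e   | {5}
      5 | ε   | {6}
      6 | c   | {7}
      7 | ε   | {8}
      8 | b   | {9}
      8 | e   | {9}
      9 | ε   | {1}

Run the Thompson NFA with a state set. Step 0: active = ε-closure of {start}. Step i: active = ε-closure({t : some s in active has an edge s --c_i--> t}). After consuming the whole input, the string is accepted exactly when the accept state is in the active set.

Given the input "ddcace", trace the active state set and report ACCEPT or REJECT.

S₀ = ε-closure({0}) = {0,1,2}
'd' @ 1: {}  — dead — no transitions
rest 'dcace' ignored (set empty)
end set {} — state 1 not in

Answer: REJECT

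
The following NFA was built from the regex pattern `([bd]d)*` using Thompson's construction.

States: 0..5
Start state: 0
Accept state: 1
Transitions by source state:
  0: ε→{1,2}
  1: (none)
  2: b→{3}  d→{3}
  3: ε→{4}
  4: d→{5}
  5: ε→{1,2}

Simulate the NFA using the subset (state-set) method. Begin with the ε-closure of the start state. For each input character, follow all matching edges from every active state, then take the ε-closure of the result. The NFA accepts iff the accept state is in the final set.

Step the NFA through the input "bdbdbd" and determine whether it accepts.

S₀ = ε-closure({0}) = {0,1,2}
'b' @ 1: {3,4}
'd' @ 2: {1,2,5}  (accept∈set)
'b' @ 3: {3,4}
'd' @ 4: {1,2,5}  (accept∈set)
'b' @ 5: {3,4}
'd' @ 6: {1,2,5}  (accept∈set)
final: {1,2,5}; accept 1 in set

Answer: ACCEPT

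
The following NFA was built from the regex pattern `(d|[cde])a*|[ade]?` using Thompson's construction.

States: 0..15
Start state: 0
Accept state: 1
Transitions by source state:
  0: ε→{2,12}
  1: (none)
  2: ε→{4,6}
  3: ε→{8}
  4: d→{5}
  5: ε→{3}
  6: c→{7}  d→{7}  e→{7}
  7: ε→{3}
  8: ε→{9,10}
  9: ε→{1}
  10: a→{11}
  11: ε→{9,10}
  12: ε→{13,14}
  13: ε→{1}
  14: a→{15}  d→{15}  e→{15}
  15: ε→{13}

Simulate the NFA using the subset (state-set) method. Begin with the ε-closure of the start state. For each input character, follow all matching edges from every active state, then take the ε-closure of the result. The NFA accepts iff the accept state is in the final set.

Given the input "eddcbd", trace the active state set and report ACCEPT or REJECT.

Answer: REJECT

Derivation:
initial (ε-close {0}): {0,1,2,4,6,12,13,14}
'e' @ 1: {1,3,7,8,9,10,13,15}  [accepting]
'd' @ 2: {}  — dead — no transitions
rest 'dcbd' ignored (set empty)
after full input: {}  (accept=1 not in)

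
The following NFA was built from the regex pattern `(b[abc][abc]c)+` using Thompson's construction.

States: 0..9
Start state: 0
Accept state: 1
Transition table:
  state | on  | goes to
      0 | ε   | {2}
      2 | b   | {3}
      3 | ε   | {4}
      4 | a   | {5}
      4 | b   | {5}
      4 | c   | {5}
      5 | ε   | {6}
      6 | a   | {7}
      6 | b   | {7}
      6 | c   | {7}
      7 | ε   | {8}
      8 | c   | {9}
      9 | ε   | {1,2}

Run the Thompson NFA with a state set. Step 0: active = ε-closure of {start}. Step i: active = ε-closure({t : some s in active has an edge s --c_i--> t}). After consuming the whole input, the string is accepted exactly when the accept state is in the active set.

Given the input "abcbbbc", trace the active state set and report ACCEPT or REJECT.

Answer: REJECT

Steps:
S₀ = ε-closure({0}) = {0,2}
'a' @ 1: {}  — state set empty
rest 'bcbbbc' ignored (set empty)
after full input: {}  (accept=1 not in)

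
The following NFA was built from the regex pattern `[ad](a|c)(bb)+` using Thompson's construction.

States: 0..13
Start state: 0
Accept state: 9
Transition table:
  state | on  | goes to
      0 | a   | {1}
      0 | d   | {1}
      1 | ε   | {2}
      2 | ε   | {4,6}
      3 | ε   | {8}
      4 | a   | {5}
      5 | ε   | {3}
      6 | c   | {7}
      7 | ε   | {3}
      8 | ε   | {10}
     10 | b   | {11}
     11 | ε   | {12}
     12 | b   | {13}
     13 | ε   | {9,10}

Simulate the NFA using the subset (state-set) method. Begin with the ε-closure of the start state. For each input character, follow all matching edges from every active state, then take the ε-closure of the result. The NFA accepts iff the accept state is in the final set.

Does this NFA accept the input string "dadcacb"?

S₀ = ε-closure({0}) = {0}
'd' @ 1: {1,2,4,6}
'a' @ 2: {3,5,8,10}
'd' @ 3: {}  — dead — no transitions
rest 'cacb' ignored (set empty)
after full input: {}  (accept=9 not in)

Answer: REJECT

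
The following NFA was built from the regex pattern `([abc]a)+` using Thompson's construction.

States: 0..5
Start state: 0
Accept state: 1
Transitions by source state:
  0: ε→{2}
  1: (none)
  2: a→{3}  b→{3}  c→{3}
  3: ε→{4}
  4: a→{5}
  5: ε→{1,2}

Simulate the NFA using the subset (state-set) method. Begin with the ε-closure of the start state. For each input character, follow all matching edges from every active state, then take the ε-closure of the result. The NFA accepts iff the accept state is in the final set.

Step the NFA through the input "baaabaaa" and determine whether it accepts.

Answer: ACCEPT

Trace:
initial (ε-close {0}): {0,2}
'b' @ 1: {3,4}
'a' @ 2: {1,2,5}  ✓accept
'a' @ 3: {3,4}
'a' @ 4: {1,2,5}  ✓accept
'b' @ 5: {3,4}
'a' @ 6: {1,2,5}  ✓accept
'a' @ 7: {3,4}
'a' @ 8: {1,2,5}  ✓accept
end set {1,2,5} — state 1 in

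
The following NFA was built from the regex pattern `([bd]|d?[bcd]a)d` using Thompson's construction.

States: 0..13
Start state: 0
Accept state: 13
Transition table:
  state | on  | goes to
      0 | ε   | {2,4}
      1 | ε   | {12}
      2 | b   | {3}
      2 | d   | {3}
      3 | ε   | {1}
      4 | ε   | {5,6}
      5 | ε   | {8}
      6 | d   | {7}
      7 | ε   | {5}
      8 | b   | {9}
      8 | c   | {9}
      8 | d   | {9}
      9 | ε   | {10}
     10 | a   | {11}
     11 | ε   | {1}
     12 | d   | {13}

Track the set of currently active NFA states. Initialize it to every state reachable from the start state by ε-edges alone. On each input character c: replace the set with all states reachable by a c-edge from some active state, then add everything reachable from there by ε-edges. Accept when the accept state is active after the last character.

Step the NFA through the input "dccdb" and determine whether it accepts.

S₀ = ε-closure({0}) = {0,2,4,5,6,8}
'd' @ 1: {1,3,5,7,8,9,10,12}
'c' @ 2: {9,10}
'c' @ 3: {}  — dead — no transitions
rest 'db' ignored (set empty)
final: {}; accept 13 not in set

Answer: REJECT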